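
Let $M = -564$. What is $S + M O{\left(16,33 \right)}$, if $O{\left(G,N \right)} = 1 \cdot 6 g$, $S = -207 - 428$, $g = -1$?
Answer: $2749$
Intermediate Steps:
$S = -635$
$O{\left(G,N \right)} = -6$ ($O{\left(G,N \right)} = 1 \cdot 6 \left(-1\right) = 6 \left(-1\right) = -6$)
$S + M O{\left(16,33 \right)} = -635 - -3384 = -635 + 3384 = 2749$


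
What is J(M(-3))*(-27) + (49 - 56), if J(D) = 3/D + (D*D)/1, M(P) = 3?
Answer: -277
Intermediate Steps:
J(D) = D² + 3/D (J(D) = 3/D + D²*1 = 3/D + D² = D² + 3/D)
J(M(-3))*(-27) + (49 - 56) = ((3 + 3³)/3)*(-27) + (49 - 56) = ((3 + 27)/3)*(-27) - 7 = ((⅓)*30)*(-27) - 7 = 10*(-27) - 7 = -270 - 7 = -277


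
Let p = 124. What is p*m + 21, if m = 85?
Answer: 10561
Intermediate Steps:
p*m + 21 = 124*85 + 21 = 10540 + 21 = 10561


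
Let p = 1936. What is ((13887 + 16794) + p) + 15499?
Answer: 48116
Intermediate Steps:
((13887 + 16794) + p) + 15499 = ((13887 + 16794) + 1936) + 15499 = (30681 + 1936) + 15499 = 32617 + 15499 = 48116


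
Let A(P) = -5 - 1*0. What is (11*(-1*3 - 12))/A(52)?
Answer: 33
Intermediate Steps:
A(P) = -5 (A(P) = -5 + 0 = -5)
(11*(-1*3 - 12))/A(52) = (11*(-1*3 - 12))/(-5) = (11*(-3 - 12))*(-⅕) = (11*(-15))*(-⅕) = -165*(-⅕) = 33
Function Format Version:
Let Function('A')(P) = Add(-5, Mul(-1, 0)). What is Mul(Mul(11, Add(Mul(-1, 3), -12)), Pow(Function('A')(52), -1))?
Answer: 33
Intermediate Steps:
Function('A')(P) = -5 (Function('A')(P) = Add(-5, 0) = -5)
Mul(Mul(11, Add(Mul(-1, 3), -12)), Pow(Function('A')(52), -1)) = Mul(Mul(11, Add(Mul(-1, 3), -12)), Pow(-5, -1)) = Mul(Mul(11, Add(-3, -12)), Rational(-1, 5)) = Mul(Mul(11, -15), Rational(-1, 5)) = Mul(-165, Rational(-1, 5)) = 33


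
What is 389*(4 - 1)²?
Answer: 3501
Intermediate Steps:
389*(4 - 1)² = 389*3² = 389*9 = 3501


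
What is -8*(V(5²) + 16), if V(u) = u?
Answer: -328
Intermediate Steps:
-8*(V(5²) + 16) = -8*(5² + 16) = -8*(25 + 16) = -8*41 = -328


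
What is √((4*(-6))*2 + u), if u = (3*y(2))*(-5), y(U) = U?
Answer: I*√78 ≈ 8.8318*I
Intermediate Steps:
u = -30 (u = (3*2)*(-5) = 6*(-5) = -30)
√((4*(-6))*2 + u) = √((4*(-6))*2 - 30) = √(-24*2 - 30) = √(-48 - 30) = √(-78) = I*√78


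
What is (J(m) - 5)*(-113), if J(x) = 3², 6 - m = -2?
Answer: -452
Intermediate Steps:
m = 8 (m = 6 - 1*(-2) = 6 + 2 = 8)
J(x) = 9
(J(m) - 5)*(-113) = (9 - 5)*(-113) = 4*(-113) = -452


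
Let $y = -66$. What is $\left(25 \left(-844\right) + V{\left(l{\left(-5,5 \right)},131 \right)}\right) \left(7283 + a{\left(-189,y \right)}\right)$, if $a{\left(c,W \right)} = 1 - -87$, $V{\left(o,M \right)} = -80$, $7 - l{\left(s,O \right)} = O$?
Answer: $-156117780$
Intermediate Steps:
$l{\left(s,O \right)} = 7 - O$
$a{\left(c,W \right)} = 88$ ($a{\left(c,W \right)} = 1 + 87 = 88$)
$\left(25 \left(-844\right) + V{\left(l{\left(-5,5 \right)},131 \right)}\right) \left(7283 + a{\left(-189,y \right)}\right) = \left(25 \left(-844\right) - 80\right) \left(7283 + 88\right) = \left(-21100 - 80\right) 7371 = \left(-21180\right) 7371 = -156117780$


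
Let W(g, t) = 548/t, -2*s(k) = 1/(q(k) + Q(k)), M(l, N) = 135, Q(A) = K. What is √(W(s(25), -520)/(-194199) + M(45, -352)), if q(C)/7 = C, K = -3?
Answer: √86042786986365690/25245870 ≈ 11.619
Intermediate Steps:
q(C) = 7*C
Q(A) = -3
s(k) = -1/(2*(-3 + 7*k)) (s(k) = -1/(2*(7*k - 3)) = -1/(2*(-3 + 7*k)))
√(W(s(25), -520)/(-194199) + M(45, -352)) = √((548/(-520))/(-194199) + 135) = √((548*(-1/520))*(-1/194199) + 135) = √(-137/130*(-1/194199) + 135) = √(137/25245870 + 135) = √(3408192587/25245870) = √86042786986365690/25245870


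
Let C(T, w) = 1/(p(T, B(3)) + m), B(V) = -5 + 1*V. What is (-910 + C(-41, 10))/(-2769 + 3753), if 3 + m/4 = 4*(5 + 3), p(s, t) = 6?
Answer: -111019/120048 ≈ -0.92479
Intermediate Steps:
B(V) = -5 + V
m = 116 (m = -12 + 4*(4*(5 + 3)) = -12 + 4*(4*8) = -12 + 4*32 = -12 + 128 = 116)
C(T, w) = 1/122 (C(T, w) = 1/(6 + 116) = 1/122)
(-910 + C(-41, 10))/(-2769 + 3753) = (-910 + 1/122)/(-2769 + 3753) = -111019/122/984 = -111019/122*1/984 = -111019/120048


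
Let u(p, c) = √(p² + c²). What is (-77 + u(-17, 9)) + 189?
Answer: 112 + √370 ≈ 131.24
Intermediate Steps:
u(p, c) = √(c² + p²)
(-77 + u(-17, 9)) + 189 = (-77 + √(9² + (-17)²)) + 189 = (-77 + √(81 + 289)) + 189 = (-77 + √370) + 189 = 112 + √370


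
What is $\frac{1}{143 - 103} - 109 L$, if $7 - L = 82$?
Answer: $\frac{327001}{40} \approx 8175.0$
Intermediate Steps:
$L = -75$ ($L = 7 - 82 = -75$)
$\frac{1}{143 - 103} - 109 L = \frac{1}{143 - 103} - -8175 = \frac{1}{40} + 8175 = \frac{327001}{40}$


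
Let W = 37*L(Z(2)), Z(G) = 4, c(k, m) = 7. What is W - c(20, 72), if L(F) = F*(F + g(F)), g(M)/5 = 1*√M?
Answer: 2065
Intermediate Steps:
g(M) = 5*√M (g(M) = 5*(1*√M) = 5*√M)
L(F) = F*(F + 5*√F)
W = 2072 (W = 37*(4*(4 + 5*√4)) = 37*(4*(4 + 5*2)) = 37*(4*(4 + 10)) = 37*(4*14) = 37*56 = 2072)
W - c(20, 72) = 2072 - 1*7 = 2072 - 7 = 2065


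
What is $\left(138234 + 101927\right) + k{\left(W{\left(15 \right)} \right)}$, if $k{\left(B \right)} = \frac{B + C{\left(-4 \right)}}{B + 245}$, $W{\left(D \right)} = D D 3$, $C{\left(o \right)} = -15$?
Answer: $\frac{11047439}{46} \approx 2.4016 \cdot 10^{5}$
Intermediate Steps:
$W{\left(D \right)} = 3 D^{2}$ ($W{\left(D \right)} = D^{2} \cdot 3 = 3 D^{2}$)
$k{\left(B \right)} = \frac{-15 + B}{245 + B}$ ($k{\left(B \right)} = \frac{B - 15}{B + 245} = \frac{-15 + B}{245 + B}$)
$\left(138234 + 101927\right) + k{\left(W{\left(15 \right)} \right)} = \left(138234 + 101927\right) + \frac{-15 + 3 \cdot 15^{2}}{245 + 3 \cdot 15^{2}} = 240161 + \frac{-15 + 3 \cdot 225}{245 + 3 \cdot 225} = 240161 + \frac{-15 + 675}{245 + 675} = 240161 + \frac{1}{920} \cdot 660 = 240161 + \frac{33}{46} = \frac{11047439}{46}$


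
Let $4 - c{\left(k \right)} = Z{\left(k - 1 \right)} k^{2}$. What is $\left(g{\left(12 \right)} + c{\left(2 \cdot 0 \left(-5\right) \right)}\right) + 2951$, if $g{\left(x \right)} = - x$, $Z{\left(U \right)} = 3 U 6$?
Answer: $2943$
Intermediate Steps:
$Z{\left(U \right)} = 18 U$
$c{\left(k \right)} = 4 - k^{2} \left(-18 + 18 k\right)$ ($c{\left(k \right)} = 4 - 18 \left(k - 1\right) k^{2} = 4 - 18 \left(-1 + k\right) k^{2} = 4 - \left(-18 + 18 k\right) k^{2} = 4 - k^{2} \left(-18 + 18 k\right)$)
$\left(g{\left(12 \right)} + c{\left(2 \cdot 0 \left(-5\right) \right)}\right) + 2951 = \left(\left(-1\right) 12 + \left(4 + 18 \left(2 \cdot 0 \left(-5\right)\right)^{2} \left(1 - 2 \cdot 0 \left(-5\right)\right)\right)\right) + 2951 = \left(-12 + \left(4 + 18 \left(0 \left(-5\right)\right)^{2} \left(1 - 0 \left(-5\right)\right)\right)\right) + 2951 = \left(-12 + \left(4 + 18 \cdot 0^{2} \left(1 - 0\right)\right)\right) + 2951 = \left(-12 + \left(4 + 18 \cdot 0 \left(1 + 0\right)\right)\right) + 2951 = \left(-12 + \left(4 + 18 \cdot 0 \cdot 1\right)\right) + 2951 = \left(-12 + \left(4 + 0\right)\right) + 2951 = \left(-12 + 4\right) + 2951 = -8 + 2951 = 2943$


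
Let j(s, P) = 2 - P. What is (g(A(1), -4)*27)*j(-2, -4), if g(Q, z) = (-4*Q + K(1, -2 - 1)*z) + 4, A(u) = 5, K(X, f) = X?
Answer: -3240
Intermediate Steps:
g(Q, z) = 4 + z - 4*Q (g(Q, z) = (-4*Q + 1*z) + 4 = (-4*Q + z) + 4 = (z - 4*Q) + 4 = 4 + z - 4*Q)
(g(A(1), -4)*27)*j(-2, -4) = ((4 - 4 - 4*5)*27)*(2 - 1*(-4)) = ((4 - 4 - 20)*27)*(2 + 4) = -20*27*6 = -540*6 = -3240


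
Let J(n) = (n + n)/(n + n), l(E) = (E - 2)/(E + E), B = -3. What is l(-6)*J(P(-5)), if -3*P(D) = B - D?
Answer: ⅔ ≈ 0.66667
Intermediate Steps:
l(E) = (-2 + E)/(2*E) (l(E) = (-2 + E)/((2*E)) = (-2 + E)*(1/(2*E)) = (-2 + E)/(2*E))
P(D) = 1 + D/3 (P(D) = -(-3 - D)/3 = 1 + D/3)
J(n) = 1 (J(n) = (2*n)/((2*n)) = (2*n)*(1/(2*n)) = 1)
l(-6)*J(P(-5)) = ((½)*(-2 - 6)/(-6))*1 = ((½)*(-⅙)*(-8))*1 = (⅔)*1 = ⅔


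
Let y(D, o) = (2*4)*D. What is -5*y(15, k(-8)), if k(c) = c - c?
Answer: -600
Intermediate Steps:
k(c) = 0
y(D, o) = 8*D
-5*y(15, k(-8)) = -40*15 = -5*120 = -600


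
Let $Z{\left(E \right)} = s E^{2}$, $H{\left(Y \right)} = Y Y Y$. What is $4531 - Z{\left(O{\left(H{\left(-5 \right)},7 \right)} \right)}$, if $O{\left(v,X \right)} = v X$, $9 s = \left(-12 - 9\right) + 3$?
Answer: $1535781$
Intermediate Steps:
$H{\left(Y \right)} = Y^{3}$ ($H{\left(Y \right)} = Y^{2} Y = Y^{3}$)
$s = -2$ ($s = \frac{\left(-12 - 9\right) + 3}{9} = \frac{-21 + 3}{9} = \frac{1}{9} \left(-18\right) = -2$)
$O{\left(v,X \right)} = X v$
$Z{\left(E \right)} = - 2 E^{2}$
$4531 - Z{\left(O{\left(H{\left(-5 \right)},7 \right)} \right)} = 4531 - - 2 \left(7 \left(-5\right)^{3}\right)^{2} = 4531 - - 2 \left(7 \left(-125\right)\right)^{2} = 4531 - - 2 \left(-875\right)^{2} = 4531 - \left(-2\right) 765625 = 4531 - -1531250 = 4531 + 1531250 = 1535781$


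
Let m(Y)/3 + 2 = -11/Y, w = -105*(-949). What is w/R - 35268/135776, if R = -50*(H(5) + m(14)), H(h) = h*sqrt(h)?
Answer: -554505513279/1834842920 - 1953042*sqrt(5)/10811 ≈ -706.16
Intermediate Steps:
H(h) = h**(3/2)
w = 99645
m(Y) = -6 - 33/Y (m(Y) = -6 + 3*(-11/Y) = -6 - 33/Y)
R = 2925/7 - 250*sqrt(5) (R = -50*(5**(3/2) + (-6 - 33/14)) = -50*(5*sqrt(5) + (-6 - 33*1/14)) = -50*(5*sqrt(5) + (-6 - 33/14)) = -50*(5*sqrt(5) - 117/14) = -50*(-117/14 + 5*sqrt(5)) = 2925/7 - 250*sqrt(5) ≈ -141.16)
w/R - 35268/135776 = 99645/(2925/7 - 250*sqrt(5)) - 35268/135776 = 99645/(2925/7 - 250*sqrt(5)) - 35268*1/135776 = 99645/(2925/7 - 250*sqrt(5)) - 8817/33944 = -8817/33944 + 99645/(2925/7 - 250*sqrt(5))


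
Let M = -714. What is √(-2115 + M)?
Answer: I*√2829 ≈ 53.188*I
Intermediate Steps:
√(-2115 + M) = √(-2115 - 714) = √(-2829) = I*√2829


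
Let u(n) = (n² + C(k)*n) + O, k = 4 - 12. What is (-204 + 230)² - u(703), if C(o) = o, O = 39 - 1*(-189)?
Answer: -488137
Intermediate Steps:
k = -8
O = 228 (O = 39 + 189 = 228)
u(n) = 228 + n² - 8*n (u(n) = (n² - 8*n) + 228 = 228 + n² - 8*n)
(-204 + 230)² - u(703) = (-204 + 230)² - (228 + 703² - 8*703) = 26² - (228 + 494209 - 5624) = 676 - 1*488813 = 676 - 488813 = -488137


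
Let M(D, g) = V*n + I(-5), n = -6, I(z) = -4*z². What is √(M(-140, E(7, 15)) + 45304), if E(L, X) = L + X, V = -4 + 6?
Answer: 2*√11298 ≈ 212.58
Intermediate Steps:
V = 2
M(D, g) = -112 (M(D, g) = 2*(-6) - 4*(-5)² = -12 - 4*25 = -12 - 100 = -112)
√(M(-140, E(7, 15)) + 45304) = √(-112 + 45304) = √45192 = 2*√11298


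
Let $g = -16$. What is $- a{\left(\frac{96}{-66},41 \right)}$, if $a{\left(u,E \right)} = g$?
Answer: $16$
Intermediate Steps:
$a{\left(u,E \right)} = -16$
$- a{\left(\frac{96}{-66},41 \right)} = \left(-1\right) \left(-16\right) = 16$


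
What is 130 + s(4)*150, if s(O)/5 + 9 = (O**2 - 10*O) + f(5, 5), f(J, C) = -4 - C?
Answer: -31370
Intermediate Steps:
s(O) = -90 - 50*O + 5*O**2 (s(O) = -45 + 5*((O**2 - 10*O) + (-4 - 1*5)) = -45 + 5*((O**2 - 10*O) + (-4 - 5)) = -45 + 5*((O**2 - 10*O) - 9) = -45 + 5*(-9 + O**2 - 10*O) = -45 + (-45 - 50*O + 5*O**2) = -90 - 50*O + 5*O**2)
130 + s(4)*150 = 130 + (-90 - 50*4 + 5*4**2)*150 = 130 + (-90 - 200 + 5*16)*150 = 130 + (-90 - 200 + 80)*150 = 130 - 210*150 = 130 - 31500 = -31370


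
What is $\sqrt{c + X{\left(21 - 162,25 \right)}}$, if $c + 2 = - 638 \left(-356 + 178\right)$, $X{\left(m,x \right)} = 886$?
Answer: $4 \sqrt{7153} \approx 338.3$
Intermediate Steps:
$c = 113562$ ($c = -2 - 638 \left(-356 + 178\right) = -2 - -113564 = -2 + 113564 = 113562$)
$\sqrt{c + X{\left(21 - 162,25 \right)}} = \sqrt{113562 + 886} = \sqrt{114448} = 4 \sqrt{7153}$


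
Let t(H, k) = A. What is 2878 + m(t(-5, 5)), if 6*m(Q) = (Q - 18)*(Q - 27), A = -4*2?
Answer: 9089/3 ≈ 3029.7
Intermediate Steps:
A = -8
t(H, k) = -8
m(Q) = (-27 + Q)*(-18 + Q)/6 (m(Q) = ((Q - 18)*(Q - 27))/6 = ((-18 + Q)*(-27 + Q))/6 = ((-27 + Q)*(-18 + Q))/6 = (-27 + Q)*(-18 + Q)/6)
2878 + m(t(-5, 5)) = 2878 + (81 - 15/2*(-8) + (⅙)*(-8)²) = 2878 + (81 + 60 + (⅙)*64) = 2878 + (81 + 60 + 32/3) = 2878 + 455/3 = 9089/3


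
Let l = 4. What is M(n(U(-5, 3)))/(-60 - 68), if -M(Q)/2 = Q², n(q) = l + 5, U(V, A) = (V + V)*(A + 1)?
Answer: 81/64 ≈ 1.2656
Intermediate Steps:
U(V, A) = 2*V*(1 + A) (U(V, A) = (2*V)*(1 + A) = 2*V*(1 + A))
n(q) = 9 (n(q) = 4 + 5 = 9)
M(Q) = -2*Q²
M(n(U(-5, 3)))/(-60 - 68) = (-2*9²)/(-60 - 68) = -2*81/(-128) = -162*(-1/128) = 81/64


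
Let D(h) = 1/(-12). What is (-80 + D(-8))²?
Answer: 923521/144 ≈ 6413.3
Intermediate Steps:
D(h) = -1/12
(-80 + D(-8))² = (-80 - 1/12)² = (-961/12)² = 923521/144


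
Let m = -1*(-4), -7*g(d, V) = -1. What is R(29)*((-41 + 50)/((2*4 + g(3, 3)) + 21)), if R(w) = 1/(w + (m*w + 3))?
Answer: 21/10064 ≈ 0.0020866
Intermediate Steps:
g(d, V) = 1/7 (g(d, V) = -1/7*(-1) = 1/7)
m = 4
R(w) = 1/(3 + 5*w) (R(w) = 1/(w + (4*w + 3)) = 1/(w + (3 + 4*w)) = 1/(3 + 5*w))
R(29)*((-41 + 50)/((2*4 + g(3, 3)) + 21)) = ((-41 + 50)/((2*4 + 1/7) + 21))/(3 + 5*29) = (9/((8 + 1/7) + 21))/(3 + 145) = (9/(57/7 + 21))/148 = (9/(204/7))/148 = (9*(7/204))/148 = (1/148)*(21/68) = 21/10064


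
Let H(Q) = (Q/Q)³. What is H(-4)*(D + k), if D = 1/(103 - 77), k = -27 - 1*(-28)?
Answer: 27/26 ≈ 1.0385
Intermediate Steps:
k = 1 (k = -27 + 28 = 1)
H(Q) = 1 (H(Q) = 1³ = 1)
D = 1/26 ≈ 0.038462
H(-4)*(D + k) = 1*(1/26 + 1) = 1*(27/26) = 27/26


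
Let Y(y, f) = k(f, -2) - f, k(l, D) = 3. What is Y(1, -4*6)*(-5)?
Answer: -135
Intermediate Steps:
Y(y, f) = 3 - f
Y(1, -4*6)*(-5) = (3 - (-4)*6)*(-5) = (3 - 1*(-24))*(-5) = (3 + 24)*(-5) = 27*(-5) = -135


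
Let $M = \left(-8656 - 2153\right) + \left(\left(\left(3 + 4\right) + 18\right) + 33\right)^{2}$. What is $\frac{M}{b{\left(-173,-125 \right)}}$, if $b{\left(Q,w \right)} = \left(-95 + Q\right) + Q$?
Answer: $\frac{7445}{441} \approx 16.882$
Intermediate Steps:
$b{\left(Q,w \right)} = -95 + 2 Q$
$M = -7445$ ($M = -10809 + \left(\left(7 + 18\right) + 33\right)^{2} = -10809 + \left(25 + 33\right)^{2} = -10809 + 58^{2} = -10809 + 3364 = -7445$)
$\frac{M}{b{\left(-173,-125 \right)}} = - \frac{7445}{-95 + 2 \left(-173\right)} = - \frac{7445}{-95 - 346} = - \frac{7445}{-441} = \left(-7445\right) \left(- \frac{1}{441}\right) = \frac{7445}{441}$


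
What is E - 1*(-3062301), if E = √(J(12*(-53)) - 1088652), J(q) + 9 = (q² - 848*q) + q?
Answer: 3062301 + I*√145473 ≈ 3.0623e+6 + 381.41*I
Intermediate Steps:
J(q) = -9 + q² - 847*q (J(q) = -9 + ((q² - 848*q) + q) = -9 + (q² - 847*q) = -9 + q² - 847*q)
E = I*√145473 (E = √((-9 + (12*(-53))² - 10164*(-53)) - 1088652) = √((-9 + (-636)² - 847*(-636)) - 1088652) = √((-9 + 404496 + 538692) - 1088652) = √(943179 - 1088652) = √(-145473) = I*√145473 ≈ 381.41*I)
E - 1*(-3062301) = I*√145473 - 1*(-3062301) = I*√145473 + 3062301 = 3062301 + I*√145473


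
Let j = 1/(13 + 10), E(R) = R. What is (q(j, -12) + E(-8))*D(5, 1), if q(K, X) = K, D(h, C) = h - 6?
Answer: 183/23 ≈ 7.9565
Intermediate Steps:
D(h, C) = -6 + h
j = 1/23 ≈ 0.043478
(q(j, -12) + E(-8))*D(5, 1) = (1/23 - 8)*(-6 + 5) = -183/23*(-1) = 183/23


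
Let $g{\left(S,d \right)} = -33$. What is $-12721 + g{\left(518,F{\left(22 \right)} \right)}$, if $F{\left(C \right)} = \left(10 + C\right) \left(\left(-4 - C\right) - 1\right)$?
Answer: $-12754$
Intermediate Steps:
$F{\left(C \right)} = \left(-5 - C\right) \left(10 + C\right)$ ($F{\left(C \right)} = \left(10 + C\right) \left(-5 - C\right) = \left(-5 - C\right) \left(10 + C\right)$)
$-12721 + g{\left(518,F{\left(22 \right)} \right)} = -12721 - 33 = -12754$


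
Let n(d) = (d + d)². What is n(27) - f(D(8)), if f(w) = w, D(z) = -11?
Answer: 2927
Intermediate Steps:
n(d) = 4*d² (n(d) = (2*d)² = 4*d²)
n(27) - f(D(8)) = 4*27² - 1*(-11) = 4*729 + 11 = 2916 + 11 = 2927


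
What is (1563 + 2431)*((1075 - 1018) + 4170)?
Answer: 16882638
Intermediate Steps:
(1563 + 2431)*((1075 - 1018) + 4170) = 3994*(57 + 4170) = 3994*4227 = 16882638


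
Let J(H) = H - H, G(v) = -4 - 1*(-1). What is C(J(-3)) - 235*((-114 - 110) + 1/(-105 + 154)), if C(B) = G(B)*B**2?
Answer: 2579125/49 ≈ 52635.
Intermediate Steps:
G(v) = -3 (G(v) = -4 + 1 = -3)
J(H) = 0
C(B) = -3*B**2
C(J(-3)) - 235*((-114 - 110) + 1/(-105 + 154)) = -3*0**2 - 235*((-114 - 110) + 1/(-105 + 154)) = -3*0 - 235*(-224 + 1/49) = 0 - 235*(-224 + 1/49) = 0 - 235*(-10975/49) = 0 + 2579125/49 = 2579125/49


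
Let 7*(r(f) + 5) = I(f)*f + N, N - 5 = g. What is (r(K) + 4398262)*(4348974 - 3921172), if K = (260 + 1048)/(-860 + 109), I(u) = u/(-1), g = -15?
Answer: 7428500267481460850/3948007 ≈ 1.8816e+12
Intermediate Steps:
I(u) = -u (I(u) = u*(-1) = -u)
K = -1308/751 (K = 1308/(-751) = 1308*(-1/751) = -1308/751 ≈ -1.7417)
N = -10 (N = 5 - 15 = -10)
r(f) = -45/7 - f²/7 (r(f) = -5 + ((-f)*f - 10)/7 = -5 + (-f² - 10)/7 = -5 + (-10 - f²)/7 = -5 + (-10/7 - f²/7) = -45/7 - f²/7)
(r(K) + 4398262)*(4348974 - 3921172) = ((-45/7 - (-1308/751)²/7) + 4398262)*(4348974 - 3921172) = ((-45/7 - ⅐*1710864/564001) + 4398262)*427802 = ((-45/7 - 1710864/3948007) + 4398262)*427802 = (-27090909/3948007 + 4398262)*427802 = (17364342072925/3948007)*427802 = 7428500267481460850/3948007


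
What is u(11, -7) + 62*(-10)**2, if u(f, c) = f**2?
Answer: 6321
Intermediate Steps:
u(11, -7) + 62*(-10)**2 = 11**2 + 62*(-10)**2 = 121 + 62*100 = 121 + 6200 = 6321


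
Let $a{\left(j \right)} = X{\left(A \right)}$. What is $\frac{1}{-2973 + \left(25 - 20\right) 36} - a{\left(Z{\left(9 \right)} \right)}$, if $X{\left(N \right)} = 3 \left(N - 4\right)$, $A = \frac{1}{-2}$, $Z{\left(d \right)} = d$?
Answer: $\frac{75409}{5586} \approx 13.5$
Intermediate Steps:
$A = - \frac{1}{2} \approx -0.5$
$X{\left(N \right)} = -12 + 3 N$ ($X{\left(N \right)} = 3 \left(-4 + N\right) = -12 + 3 N$)
$a{\left(j \right)} = - \frac{27}{2}$ ($a{\left(j \right)} = -12 + 3 \left(- \frac{1}{2}\right) = -12 - \frac{3}{2} = - \frac{27}{2}$)
$\frac{1}{-2973 + \left(25 - 20\right) 36} - a{\left(Z{\left(9 \right)} \right)} = \frac{1}{-2973 + \left(25 - 20\right) 36} - - \frac{27}{2} = \frac{1}{-2973 + 5 \cdot 36} + \frac{27}{2} = \frac{1}{-2973 + 180} + \frac{27}{2} = \frac{1}{-2793} + \frac{27}{2} = - \frac{1}{2793} + \frac{27}{2} = \frac{75409}{5586}$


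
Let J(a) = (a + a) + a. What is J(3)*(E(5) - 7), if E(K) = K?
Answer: -18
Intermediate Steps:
J(a) = 3*a (J(a) = 2*a + a = 3*a)
J(3)*(E(5) - 7) = (3*3)*(5 - 7) = 9*(-2) = -18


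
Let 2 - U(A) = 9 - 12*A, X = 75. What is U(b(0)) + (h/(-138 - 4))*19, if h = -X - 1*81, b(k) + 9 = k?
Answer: -6683/71 ≈ -94.127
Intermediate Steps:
b(k) = -9 + k
h = -156 (h = -1*75 - 1*81 = -75 - 81 = -156)
U(A) = -7 + 12*A (U(A) = 2 - (9 - 12*A) = 2 + (-9 + 12*A) = -7 + 12*A)
U(b(0)) + (h/(-138 - 4))*19 = (-7 + 12*(-9 + 0)) - 156/(-138 - 4)*19 = (-7 + 12*(-9)) - 156/(-142)*19 = (-7 - 108) - 156*(-1/142)*19 = -115 + (78/71)*19 = -115 + 1482/71 = -6683/71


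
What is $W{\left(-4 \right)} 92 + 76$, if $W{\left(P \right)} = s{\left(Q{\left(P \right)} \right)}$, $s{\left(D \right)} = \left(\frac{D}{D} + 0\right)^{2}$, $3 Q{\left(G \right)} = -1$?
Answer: $168$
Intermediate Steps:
$Q{\left(G \right)} = - \frac{1}{3}$ ($Q{\left(G \right)} = \frac{1}{3} \left(-1\right) = - \frac{1}{3}$)
$s{\left(D \right)} = 1$ ($s{\left(D \right)} = \left(1 + 0\right)^{2} = 1^{2} = 1$)
$W{\left(P \right)} = 1$
$W{\left(-4 \right)} 92 + 76 = 1 \cdot 92 + 76 = 92 + 76 = 168$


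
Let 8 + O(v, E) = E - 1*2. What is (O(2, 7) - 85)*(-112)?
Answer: 9856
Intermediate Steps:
O(v, E) = -10 + E (O(v, E) = -8 + (E - 1*2) = -8 + (E - 2) = -8 + (-2 + E) = -10 + E)
(O(2, 7) - 85)*(-112) = ((-10 + 7) - 85)*(-112) = (-3 - 85)*(-112) = -88*(-112) = 9856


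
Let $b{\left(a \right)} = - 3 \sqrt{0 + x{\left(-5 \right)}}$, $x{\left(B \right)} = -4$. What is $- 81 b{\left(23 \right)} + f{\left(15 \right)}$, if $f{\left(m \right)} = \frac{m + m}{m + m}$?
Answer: $1 + 486 i \approx 1.0 + 486.0 i$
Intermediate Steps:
$f{\left(m \right)} = 1$ ($f{\left(m \right)} = \frac{2 m}{2 m} = 2 m \frac{1}{2 m} = 1$)
$b{\left(a \right)} = - 6 i$ ($b{\left(a \right)} = - 3 \sqrt{0 - 4} = - 3 \sqrt{-4} = - 3 \cdot 2 i = - 6 i$)
$- 81 b{\left(23 \right)} + f{\left(15 \right)} = - 81 \left(- 6 i\right) + 1 = 486 i + 1 = 1 + 486 i$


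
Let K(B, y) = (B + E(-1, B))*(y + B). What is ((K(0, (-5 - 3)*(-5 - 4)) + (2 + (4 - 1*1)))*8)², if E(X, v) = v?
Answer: 1600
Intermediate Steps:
K(B, y) = 2*B*(B + y) (K(B, y) = (B + B)*(y + B) = (2*B)*(B + y) = 2*B*(B + y))
((K(0, (-5 - 3)*(-5 - 4)) + (2 + (4 - 1*1)))*8)² = ((2*0*(0 + (-5 - 3)*(-5 - 4)) + (2 + (4 - 1*1)))*8)² = ((2*0*(0 - 8*(-9)) + (2 + (4 - 1)))*8)² = ((2*0*(0 + 72) + (2 + 3))*8)² = ((2*0*72 + 5)*8)² = ((0 + 5)*8)² = (5*8)² = 40² = 1600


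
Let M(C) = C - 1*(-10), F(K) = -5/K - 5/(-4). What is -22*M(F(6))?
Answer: -1375/6 ≈ -229.17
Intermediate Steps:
F(K) = 5/4 - 5/K (F(K) = -5/K - 5*(-¼) = -5/K + 5/4 = 5/4 - 5/K)
M(C) = 10 + C (M(C) = C + 10 = 10 + C)
-22*M(F(6)) = -22*(10 + (5/4 - 5/6)) = -22*(10 + (5/4 - 5*⅙)) = -22*(10 + (5/4 - ⅚)) = -22*(10 + 5/12) = -22*125/12 = -1375/6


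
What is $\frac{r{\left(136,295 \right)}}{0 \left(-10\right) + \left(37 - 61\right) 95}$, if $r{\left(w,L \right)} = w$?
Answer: $- \frac{17}{285} \approx -0.059649$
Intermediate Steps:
$\frac{r{\left(136,295 \right)}}{0 \left(-10\right) + \left(37 - 61\right) 95} = \frac{136}{0 \left(-10\right) + \left(37 - 61\right) 95} = \frac{136}{0 - 2280} = \frac{136}{-2280} = 136 \left(- \frac{1}{2280}\right) = - \frac{17}{285}$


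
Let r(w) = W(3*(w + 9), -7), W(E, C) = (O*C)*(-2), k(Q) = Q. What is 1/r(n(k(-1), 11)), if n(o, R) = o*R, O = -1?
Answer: -1/14 ≈ -0.071429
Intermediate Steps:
n(o, R) = R*o
W(E, C) = 2*C (W(E, C) = -C*(-2) = 2*C)
r(w) = -14 (r(w) = 2*(-7) = -14)
1/r(n(k(-1), 11)) = 1/(-14) = -1/14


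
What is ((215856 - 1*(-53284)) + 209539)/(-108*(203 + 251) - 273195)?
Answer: -478679/322227 ≈ -1.4855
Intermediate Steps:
((215856 - 1*(-53284)) + 209539)/(-108*(203 + 251) - 273195) = ((215856 + 53284) + 209539)/(-108*454 - 273195) = (269140 + 209539)/(-49032 - 273195) = 478679/(-322227) = 478679*(-1/322227) = -478679/322227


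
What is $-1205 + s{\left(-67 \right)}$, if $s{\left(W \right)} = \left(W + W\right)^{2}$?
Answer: $16751$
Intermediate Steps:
$s{\left(W \right)} = 4 W^{2}$ ($s{\left(W \right)} = \left(2 W\right)^{2} = 4 W^{2}$)
$-1205 + s{\left(-67 \right)} = -1205 + 4 \left(-67\right)^{2} = -1205 + 4 \cdot 4489 = -1205 + 17956 = 16751$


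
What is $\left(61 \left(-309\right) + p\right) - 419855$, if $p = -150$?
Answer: $-438854$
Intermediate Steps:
$\left(61 \left(-309\right) + p\right) - 419855 = \left(61 \left(-309\right) - 150\right) - 419855 = \left(-18849 - 150\right) - 419855 = -18999 - 419855 = -438854$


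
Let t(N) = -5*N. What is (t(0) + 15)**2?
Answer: 225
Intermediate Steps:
(t(0) + 15)**2 = (-5*0 + 15)**2 = (0 + 15)**2 = 15**2 = 225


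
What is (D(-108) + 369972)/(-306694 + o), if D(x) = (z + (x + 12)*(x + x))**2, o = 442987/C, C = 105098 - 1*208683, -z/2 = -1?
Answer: -44586569698360/31769340977 ≈ -1403.4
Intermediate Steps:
z = 2 (z = -2*(-1) = 2)
C = -103585 (C = 105098 - 208683 = -103585)
o = -442987/103585 (o = 442987/(-103585) = 442987*(-1/103585) = -442987/103585 ≈ -4.2766)
D(x) = (2 + 2*x*(12 + x))**2 (D(x) = (2 + (x + 12)*(x + x))**2 = (2 + (12 + x)*(2*x))**2 = (2 + 2*x*(12 + x))**2)
(D(-108) + 369972)/(-306694 + o) = (4*(1 + (-108)**2 + 12*(-108))**2 + 369972)/(-306694 - 442987/103585) = (4*(1 + 11664 - 1296)**2 + 369972)/(-31769340977/103585) = (4*10369**2 + 369972)*(-103585/31769340977) = (4*107516161 + 369972)*(-103585/31769340977) = (430064644 + 369972)*(-103585/31769340977) = 430434616*(-103585/31769340977) = -44586569698360/31769340977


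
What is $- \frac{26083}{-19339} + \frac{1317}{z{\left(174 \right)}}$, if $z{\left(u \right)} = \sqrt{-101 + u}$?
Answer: $\frac{26083}{19339} + \frac{1317 \sqrt{73}}{73} \approx 155.49$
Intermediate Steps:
$- \frac{26083}{-19339} + \frac{1317}{z{\left(174 \right)}} = - \frac{26083}{-19339} + \frac{1317}{\sqrt{-101 + 174}} = \left(-26083\right) \left(- \frac{1}{19339}\right) + \frac{1317}{\sqrt{73}} = \frac{26083}{19339} + 1317 \frac{\sqrt{73}}{73} = \frac{26083}{19339} + \frac{1317 \sqrt{73}}{73}$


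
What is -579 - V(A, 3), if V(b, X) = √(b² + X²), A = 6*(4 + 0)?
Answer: -579 - 3*√65 ≈ -603.19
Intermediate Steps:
A = 24 (A = 6*4 = 24)
V(b, X) = √(X² + b²)
-579 - V(A, 3) = -579 - √(3² + 24²) = -579 - √(9 + 576) = -579 - √585 = -579 - 3*√65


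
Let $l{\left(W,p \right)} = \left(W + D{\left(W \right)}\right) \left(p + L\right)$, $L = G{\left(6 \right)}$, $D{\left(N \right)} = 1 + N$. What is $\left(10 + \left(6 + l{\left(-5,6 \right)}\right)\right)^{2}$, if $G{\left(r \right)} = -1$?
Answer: $841$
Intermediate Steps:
$L = -1$
$l{\left(W,p \right)} = \left(1 + 2 W\right) \left(-1 + p\right)$ ($l{\left(W,p \right)} = \left(W + \left(1 + W\right)\right) \left(p - 1\right) = \left(1 + 2 W\right) \left(-1 + p\right)$)
$\left(10 + \left(6 + l{\left(-5,6 \right)}\right)\right)^{2} = \left(10 + \left(6 + \left(-1 + 6 - -10 + 2 \left(-5\right) 6\right)\right)\right)^{2} = \left(10 + \left(6 + \left(-1 + 6 + 10 - 60\right)\right)\right)^{2} = \left(10 + \left(6 - 45\right)\right)^{2} = \left(10 - 39\right)^{2} = \left(-29\right)^{2} = 841$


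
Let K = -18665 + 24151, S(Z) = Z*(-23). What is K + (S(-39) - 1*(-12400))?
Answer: 18783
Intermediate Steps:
S(Z) = -23*Z
K = 5486
K + (S(-39) - 1*(-12400)) = 5486 + (-23*(-39) - 1*(-12400)) = 5486 + (897 + 12400) = 5486 + 13297 = 18783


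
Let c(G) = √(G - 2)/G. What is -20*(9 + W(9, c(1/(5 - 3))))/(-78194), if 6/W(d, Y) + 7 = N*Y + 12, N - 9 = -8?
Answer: 3090/1212007 - 60*I*√6/1212007 ≈ 0.0025495 - 0.00012126*I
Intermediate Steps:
N = 1 (N = 9 - 8 = 1)
c(G) = √(-2 + G)/G
W(d, Y) = 6/(5 + Y) (W(d, Y) = 6/(-7 + (1*Y + 12)) = 6/(-7 + (Y + 12)) = 6/(-7 + (12 + Y)) = 6/(5 + Y))
-20*(9 + W(9, c(1/(5 - 3))))/(-78194) = -20*(9 + 6/(5 + √(-2 + 1/(5 - 3))/(1/(5 - 3))))/(-78194) = -20*(9 + 6/(5 + √(-2 + 1/2)/(1/2)))*(-1/78194) = -20*(9 + 6/(5 + √(-2 + ½)/(½)))*(-1/78194) = -20*(9 + 6/(5 + 2*√(-3/2)))*(-1/78194) = -20*(9 + 6/(5 + 2*(I*√6/2)))*(-1/78194) = -20*(9 + 6/(5 + I*√6))*(-1/78194) = (-180 - 120/(5 + I*√6))*(-1/78194) = 90/39097 + 60/(39097*(5 + I*√6))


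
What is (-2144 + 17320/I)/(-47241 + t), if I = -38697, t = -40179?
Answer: 20745922/845722935 ≈ 0.024530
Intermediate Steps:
(-2144 + 17320/I)/(-47241 + t) = (-2144 + 17320/(-38697))/(-47241 - 40179) = (-2144 + 17320*(-1/38697))/(-87420) = (-2144 - 17320/38697)*(-1/87420) = -82983688/38697*(-1/87420) = 20745922/845722935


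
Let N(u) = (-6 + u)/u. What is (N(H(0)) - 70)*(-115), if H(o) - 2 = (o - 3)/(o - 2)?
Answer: 56925/7 ≈ 8132.1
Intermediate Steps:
H(o) = 2 + (-3 + o)/(-2 + o) (H(o) = 2 + (o - 3)/(o - 2) = 2 + (-3 + o)/(-2 + o))
N(u) = (-6 + u)/u
(N(H(0)) - 70)*(-115) = ((-6 + (-7 + 3*0)/(-2 + 0))/(((-7 + 3*0)/(-2 + 0))) - 70)*(-115) = ((-6 + (-7 + 0)/(-2))/(((-7 + 0)/(-2))) - 70)*(-115) = ((-6 - 1/2*(-7))/((-1/2*(-7))) - 70)*(-115) = ((-6 + 7/2)/(7/2) - 70)*(-115) = ((2/7)*(-5/2) - 70)*(-115) = (-5/7 - 70)*(-115) = -495/7*(-115) = 56925/7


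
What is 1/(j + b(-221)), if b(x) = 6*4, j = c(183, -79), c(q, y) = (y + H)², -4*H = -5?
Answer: 16/97105 ≈ 0.00016477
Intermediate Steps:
H = 5/4 (H = -¼*(-5) = 5/4 ≈ 1.2500)
c(q, y) = (5/4 + y)² (c(q, y) = (y + 5/4)² = (5/4 + y)²)
j = 96721/16 (j = (5 + 4*(-79))²/16 = (5 - 316)²/16 = (1/16)*(-311)² = (1/16)*96721 = 96721/16 ≈ 6045.1)
b(x) = 24
1/(j + b(-221)) = 1/(96721/16 + 24) = 1/(97105/16) = 16/97105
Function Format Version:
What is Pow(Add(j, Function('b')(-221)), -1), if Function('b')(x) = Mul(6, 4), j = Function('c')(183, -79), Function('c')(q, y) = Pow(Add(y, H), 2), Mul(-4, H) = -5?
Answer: Rational(16, 97105) ≈ 0.00016477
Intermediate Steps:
H = Rational(5, 4) (H = Mul(Rational(-1, 4), -5) = Rational(5, 4) ≈ 1.2500)
Function('c')(q, y) = Pow(Add(Rational(5, 4), y), 2) (Function('c')(q, y) = Pow(Add(y, Rational(5, 4)), 2) = Pow(Add(Rational(5, 4), y), 2))
j = Rational(96721, 16) (j = Mul(Rational(1, 16), Pow(Add(5, Mul(4, -79)), 2)) = Mul(Rational(1, 16), Pow(Add(5, -316), 2)) = Mul(Rational(1, 16), Pow(-311, 2)) = Mul(Rational(1, 16), 96721) = Rational(96721, 16) ≈ 6045.1)
Function('b')(x) = 24
Pow(Add(j, Function('b')(-221)), -1) = Pow(Add(Rational(96721, 16), 24), -1) = Pow(Rational(97105, 16), -1) = Rational(16, 97105)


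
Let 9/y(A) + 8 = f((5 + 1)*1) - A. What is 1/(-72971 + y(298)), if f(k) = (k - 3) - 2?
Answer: -305/22256164 ≈ -1.3704e-5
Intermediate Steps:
f(k) = -5 + k (f(k) = (-3 + k) - 2 = -5 + k)
y(A) = 9/(-7 - A) (y(A) = 9/(-8 + ((-5 + (5 + 1)*1) - A)) = 9/(-8 + ((-5 + 6*1) - A)) = 9/(-8 + ((-5 + 6) - A)) = 9/(-8 + (1 - A)) = 9/(-7 - A))
1/(-72971 + y(298)) = 1/(-72971 - 9/(7 + 298)) = 1/(-72971 - 9/305) = 1/(-22256164/305) = -305/22256164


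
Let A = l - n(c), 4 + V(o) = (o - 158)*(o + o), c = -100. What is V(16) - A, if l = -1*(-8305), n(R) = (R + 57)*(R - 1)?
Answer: -8510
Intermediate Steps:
n(R) = (-1 + R)*(57 + R) (n(R) = (57 + R)*(-1 + R) = (-1 + R)*(57 + R))
l = 8305
V(o) = -4 + 2*o*(-158 + o) (V(o) = -4 + (o - 158)*(o + o) = -4 + (-158 + o)*(2*o) = -4 + 2*o*(-158 + o))
A = 3962 (A = 8305 - (-57 + (-100)**2 + 56*(-100)) = 8305 - (-57 + 10000 - 5600) = 8305 - 1*4343 = 8305 - 4343 = 3962)
V(16) - A = (-4 - 316*16 + 2*16**2) - 1*3962 = (-4 - 5056 + 2*256) - 3962 = (-4 - 5056 + 512) - 3962 = -4548 - 3962 = -8510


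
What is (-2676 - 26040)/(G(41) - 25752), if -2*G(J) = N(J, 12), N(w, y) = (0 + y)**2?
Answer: 2393/2152 ≈ 1.1120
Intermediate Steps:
N(w, y) = y**2
G(J) = -72 (G(J) = -1/2*12**2 = -1/2*144 = -72)
(-2676 - 26040)/(G(41) - 25752) = (-2676 - 26040)/(-72 - 25752) = -28716/(-25824) = -28716*(-1/25824) = 2393/2152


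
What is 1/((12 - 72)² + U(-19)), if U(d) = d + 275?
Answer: 1/3856 ≈ 0.00025934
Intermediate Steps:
U(d) = 275 + d
1/((12 - 72)² + U(-19)) = 1/((12 - 72)² + (275 - 19)) = 1/((-60)² + 256) = 1/(3600 + 256) = 1/3856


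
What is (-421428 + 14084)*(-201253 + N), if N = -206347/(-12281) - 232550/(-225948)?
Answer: 56865314744748136088/693716847 ≈ 8.1972e+10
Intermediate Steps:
N = 24739819253/1387433694 (N = -206347*(-1/12281) - 232550*(-1/225948) = 206347/12281 + 116275/112974 = 24739819253/1387433694 ≈ 17.831)
(-421428 + 14084)*(-201253 + N) = (-421428 + 14084)*(-201253 + 24739819253/1387433694) = -407344*(-279200453399329/1387433694) = 56865314744748136088/693716847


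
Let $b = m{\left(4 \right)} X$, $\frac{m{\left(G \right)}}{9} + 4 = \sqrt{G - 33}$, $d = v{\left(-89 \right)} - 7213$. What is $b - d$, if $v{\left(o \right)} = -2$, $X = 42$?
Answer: $5703 + 378 i \sqrt{29} \approx 5703.0 + 2035.6 i$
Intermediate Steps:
$d = -7215$ ($d = -2 - 7213 = -7215$)
$m{\left(G \right)} = -36 + 9 \sqrt{-33 + G}$ ($m{\left(G \right)} = -36 + 9 \sqrt{G - 33} = -36 + 9 \sqrt{-33 + G}$)
$b = -1512 + 378 i \sqrt{29}$ ($b = \left(-36 + 9 \sqrt{-33 + 4}\right) 42 = \left(-36 + 9 \sqrt{-29}\right) 42 = \left(-36 + 9 i \sqrt{29}\right) 42 = -1512 + 378 i \sqrt{29} \approx -1512.0 + 2035.6 i$)
$b - d = \left(-1512 + 378 i \sqrt{29}\right) - -7215 = \left(-1512 + 378 i \sqrt{29}\right) + 7215 = 5703 + 378 i \sqrt{29}$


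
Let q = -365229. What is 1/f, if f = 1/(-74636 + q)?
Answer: -439865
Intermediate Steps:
f = -1/439865 (f = 1/(-74636 - 365229) = 1/(-439865) = -1/439865 ≈ -2.2734e-6)
1/f = 1/(-1/439865) = -439865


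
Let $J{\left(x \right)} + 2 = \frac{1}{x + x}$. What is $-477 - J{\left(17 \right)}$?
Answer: $- \frac{16151}{34} \approx -475.03$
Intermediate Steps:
$J{\left(x \right)} = -2 + \frac{1}{2 x}$ ($J{\left(x \right)} = -2 + \frac{1}{x + x} = -2 + \frac{1}{2 x}$)
$-477 - J{\left(17 \right)} = -477 - \left(-2 + \frac{1}{2 \cdot 17}\right) = -477 - \left(-2 + \frac{1}{2} \cdot \frac{1}{17}\right) = -477 - \left(-2 + \frac{1}{34}\right) = -477 - - \frac{67}{34} = -477 + \frac{67}{34} = - \frac{16151}{34}$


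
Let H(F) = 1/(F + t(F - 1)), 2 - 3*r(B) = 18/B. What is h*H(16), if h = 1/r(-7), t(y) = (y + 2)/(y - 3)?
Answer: 63/1672 ≈ 0.037679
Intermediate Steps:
r(B) = 2/3 - 6/B
t(y) = (2 + y)/(-3 + y)
H(F) = 1/(F + (1 + F)/(-4 + F)) (H(F) = 1/(F + (2 + (F - 1))/(-3 + (F - 1))) = 1/(F + (2 + (-1 + F))/(-3 + (-1 + F))) = 1/(F + (1 + F)/(-4 + F)))
h = 21/32 (h = 1/(2/3 - 6/(-7)) = 1/(2/3 - 6*(-1/7)) = 1/(2/3 + 6/7) = 1/(32/21) = 21/32 ≈ 0.65625)
h*H(16) = 21*((-4 + 16)/(1 + 16 + 16*(-4 + 16)))/32 = 21*(12/(1 + 16 + 16*12))/32 = 21*(12/(1 + 16 + 192))/32 = 21*(12/209)/32 = 21*((1/209)*12)/32 = (21/32)*(12/209) = 63/1672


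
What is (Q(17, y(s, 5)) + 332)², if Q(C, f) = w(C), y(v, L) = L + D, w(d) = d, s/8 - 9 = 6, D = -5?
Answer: 121801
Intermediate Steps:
s = 120 (s = 72 + 8*6 = 72 + 48 = 120)
y(v, L) = -5 + L (y(v, L) = L - 5 = -5 + L)
Q(C, f) = C
(Q(17, y(s, 5)) + 332)² = (17 + 332)² = 349² = 121801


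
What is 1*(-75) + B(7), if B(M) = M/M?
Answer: -74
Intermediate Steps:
B(M) = 1
1*(-75) + B(7) = 1*(-75) + 1 = -75 + 1 = -74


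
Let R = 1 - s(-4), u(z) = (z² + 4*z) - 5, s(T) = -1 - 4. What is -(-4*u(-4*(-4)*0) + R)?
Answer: -26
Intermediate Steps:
s(T) = -5
u(z) = -5 + z² + 4*z
R = 6 (R = 1 - 1*(-5) = 1 + 5 = 6)
-(-4*u(-4*(-4)*0) + R) = -(-4*(-5 + (-4*(-4)*0)² + 4*(-4*(-4)*0)) + 6) = -(-4*(-5 + (16*0)² + 4*(16*0)) + 6) = -(-4*(-5 + 0² + 4*0) + 6) = -(-4*(-5 + 0 + 0) + 6) = -(-4*(-5) + 6) = -(20 + 6) = -1*26 = -26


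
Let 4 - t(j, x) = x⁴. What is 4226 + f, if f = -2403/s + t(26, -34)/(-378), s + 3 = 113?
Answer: 53634211/6930 ≈ 7739.4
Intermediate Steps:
t(j, x) = 4 - x⁴
s = 110 (s = -3 + 113 = 110)
f = 24348031/6930 (f = -2403/110 + (4 - 1*(-34)⁴)/(-378) = -2403*1/110 + (4 - 1*1336336)*(-1/378) = -2403/110 + (4 - 1336336)*(-1/378) = -2403/110 - 1336332*(-1/378) = -2403/110 + 222722/63 = 24348031/6930 ≈ 3513.4)
4226 + f = 4226 + 24348031/6930 = 53634211/6930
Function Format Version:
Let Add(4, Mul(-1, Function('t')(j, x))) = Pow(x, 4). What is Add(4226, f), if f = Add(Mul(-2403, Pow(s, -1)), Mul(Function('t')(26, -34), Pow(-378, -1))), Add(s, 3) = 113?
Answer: Rational(53634211, 6930) ≈ 7739.4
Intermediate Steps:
Function('t')(j, x) = Add(4, Mul(-1, Pow(x, 4)))
s = 110 (s = Add(-3, 113) = 110)
f = Rational(24348031, 6930) (f = Add(Mul(-2403, Pow(110, -1)), Mul(Add(4, Mul(-1, Pow(-34, 4))), Pow(-378, -1))) = Add(Mul(-2403, Rational(1, 110)), Mul(Add(4, Mul(-1, 1336336)), Rational(-1, 378))) = Add(Rational(-2403, 110), Mul(Add(4, -1336336), Rational(-1, 378))) = Add(Rational(-2403, 110), Mul(-1336332, Rational(-1, 378))) = Add(Rational(-2403, 110), Rational(222722, 63)) = Rational(24348031, 6930) ≈ 3513.4)
Add(4226, f) = Add(4226, Rational(24348031, 6930)) = Rational(53634211, 6930)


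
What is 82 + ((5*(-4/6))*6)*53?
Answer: -978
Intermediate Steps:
82 + ((5*(-4/6))*6)*53 = 82 + ((5*(-4*⅙))*6)*53 = 82 + ((5*(-⅔))*6)*53 = 82 - 10/3*6*53 = 82 - 20*53 = 82 - 1060 = -978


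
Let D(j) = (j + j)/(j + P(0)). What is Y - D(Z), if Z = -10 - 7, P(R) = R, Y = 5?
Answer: 3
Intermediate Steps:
Z = -17
D(j) = 2 (D(j) = (j + j)/(j + 0) = (2*j)/j = 2)
Y - D(Z) = 5 - 1*2 = 5 - 2 = 3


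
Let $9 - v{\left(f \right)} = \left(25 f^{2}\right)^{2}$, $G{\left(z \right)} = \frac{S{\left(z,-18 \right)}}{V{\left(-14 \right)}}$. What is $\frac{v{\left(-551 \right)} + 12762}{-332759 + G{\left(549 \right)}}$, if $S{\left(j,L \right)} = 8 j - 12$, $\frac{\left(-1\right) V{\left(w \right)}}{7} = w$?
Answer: $\frac{2822815494904846}{16303001} \approx 1.7315 \cdot 10^{8}$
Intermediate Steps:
$V{\left(w \right)} = - 7 w$
$S{\left(j,L \right)} = -12 + 8 j$
$G{\left(z \right)} = - \frac{6}{49} + \frac{4 z}{49}$ ($G{\left(z \right)} = \frac{-12 + 8 z}{\left(-7\right) \left(-14\right)} = \frac{-12 + 8 z}{98} = \left(-12 + 8 z\right) \frac{1}{98} = - \frac{6}{49} + \frac{4 z}{49}$)
$v{\left(f \right)} = 9 - 625 f^{4}$ ($v{\left(f \right)} = 9 - \left(25 f^{2}\right)^{2} = 9 - 625 f^{4}$)
$\frac{v{\left(-551 \right)} + 12762}{-332759 + G{\left(549 \right)}} = \frac{\left(9 - 625 \left(-551\right)^{4}\right) + 12762}{-332759 + \left(- \frac{6}{49} + \frac{4}{49} \cdot 549\right)} = \frac{\left(9 - 57608479500625\right) + 12762}{-332759 + \left(- \frac{6}{49} + \frac{2196}{49}\right)} = \frac{\left(9 - 57608479500625\right) + 12762}{-332759 + \frac{2190}{49}} = \frac{-57608479500616 + 12762}{- \frac{16303001}{49}} = \left(-57608479487854\right) \left(- \frac{49}{16303001}\right) = \frac{2822815494904846}{16303001}$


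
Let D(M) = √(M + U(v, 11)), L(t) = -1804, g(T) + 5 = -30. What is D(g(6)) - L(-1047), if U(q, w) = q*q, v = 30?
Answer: 1804 + √865 ≈ 1833.4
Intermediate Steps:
g(T) = -35 (g(T) = -5 - 30 = -35)
U(q, w) = q²
D(M) = √(900 + M) (D(M) = √(M + 30²) = √(M + 900) = √(900 + M))
D(g(6)) - L(-1047) = √(900 - 35) - 1*(-1804) = √865 + 1804 = 1804 + √865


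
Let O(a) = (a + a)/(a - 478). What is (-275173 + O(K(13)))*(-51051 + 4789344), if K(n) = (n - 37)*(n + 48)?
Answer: -1266031704137067/971 ≈ -1.3038e+12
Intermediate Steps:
K(n) = (-37 + n)*(48 + n)
O(a) = 2*a/(-478 + a) (O(a) = (2*a)/(-478 + a) = 2*a/(-478 + a))
(-275173 + O(K(13)))*(-51051 + 4789344) = (-275173 + 2*(-1776 + 13² + 11*13)/(-478 + (-1776 + 13² + 11*13)))*(-51051 + 4789344) = (-275173 + 2*(-1776 + 169 + 143)/(-478 + (-1776 + 169 + 143)))*4738293 = (-275173 + 2*(-1464)/(-478 - 1464))*4738293 = (-275173 + 2*(-1464)/(-1942))*4738293 = (-275173 + 2*(-1464)*(-1/1942))*4738293 = (-275173 + 1464/971)*4738293 = -267191519/971*4738293 = -1266031704137067/971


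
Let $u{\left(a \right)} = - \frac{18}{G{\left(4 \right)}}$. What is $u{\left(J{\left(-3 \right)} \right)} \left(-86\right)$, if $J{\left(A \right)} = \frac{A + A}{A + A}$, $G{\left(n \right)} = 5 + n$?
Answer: $172$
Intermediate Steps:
$J{\left(A \right)} = 1$ ($J{\left(A \right)} = \frac{2 A}{2 A} = 2 A \frac{1}{2 A} = 1$)
$u{\left(a \right)} = -2$ ($u{\left(a \right)} = - \frac{18}{5 + 4} = - \frac{18}{9} = \left(-18\right) \frac{1}{9} = -2$)
$u{\left(J{\left(-3 \right)} \right)} \left(-86\right) = \left(-2\right) \left(-86\right) = 172$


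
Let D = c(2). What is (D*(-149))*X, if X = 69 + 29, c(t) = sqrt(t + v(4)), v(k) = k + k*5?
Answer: -14602*sqrt(26) ≈ -74456.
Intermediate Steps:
v(k) = 6*k (v(k) = k + 5*k = 6*k)
c(t) = sqrt(24 + t) (c(t) = sqrt(t + 6*4) = sqrt(t + 24) = sqrt(24 + t))
D = sqrt(26) (D = sqrt(24 + 2) = sqrt(26) ≈ 5.0990)
X = 98
(D*(-149))*X = (sqrt(26)*(-149))*98 = -149*sqrt(26)*98 = -14602*sqrt(26)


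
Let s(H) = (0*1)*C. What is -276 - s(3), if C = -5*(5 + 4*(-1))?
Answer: -276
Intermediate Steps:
C = -5 (C = -5*(5 - 4) = -5*1 = -5)
s(H) = 0 (s(H) = (0*1)*(-5) = 0*(-5) = 0)
-276 - s(3) = -276 - 1*0 = -276 + 0 = -276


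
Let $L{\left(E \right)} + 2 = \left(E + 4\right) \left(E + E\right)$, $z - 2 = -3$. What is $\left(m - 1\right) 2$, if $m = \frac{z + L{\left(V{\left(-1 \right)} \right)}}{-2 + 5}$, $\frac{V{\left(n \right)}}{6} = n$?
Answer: $12$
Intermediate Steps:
$z = -1$ ($z = 2 - 3 = -1$)
$V{\left(n \right)} = 6 n$
$L{\left(E \right)} = -2 + 2 E \left(4 + E\right)$ ($L{\left(E \right)} = -2 + \left(E + 4\right) \left(E + E\right) = -2 + \left(4 + E\right) 2 E = -2 + 2 E \left(4 + E\right)$)
$m = 7$ ($m = \frac{-1 + \left(-2 + 2 \left(6 \left(-1\right)\right)^{2} + 8 \cdot 6 \left(-1\right)\right)}{-2 + 5} = \frac{-1 + \left(-2 + 2 \left(-6\right)^{2} + 8 \left(-6\right)\right)}{3} = \left(-1 - -22\right) \frac{1}{3} = \left(-1 + 22\right) \frac{1}{3} = 21 \cdot \frac{1}{3} = 7$)
$\left(m - 1\right) 2 = \left(7 - 1\right) 2 = 6 \cdot 2 = 12$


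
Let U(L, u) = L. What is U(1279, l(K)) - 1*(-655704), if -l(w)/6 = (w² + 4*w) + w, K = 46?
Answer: 656983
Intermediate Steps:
l(w) = -30*w - 6*w² (l(w) = -6*((w² + 4*w) + w) = -6*(w² + 5*w) = -30*w - 6*w²)
U(1279, l(K)) - 1*(-655704) = 1279 - 1*(-655704) = 1279 + 655704 = 656983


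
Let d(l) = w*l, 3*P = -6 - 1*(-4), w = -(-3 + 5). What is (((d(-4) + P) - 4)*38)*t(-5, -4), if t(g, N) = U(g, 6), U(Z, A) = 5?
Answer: 1900/3 ≈ 633.33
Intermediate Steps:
w = -2 (w = -1*2 = -2)
P = -⅔ (P = (-6 - 1*(-4))/3 = (-6 + 4)/3 = (⅓)*(-2) = -⅔ ≈ -0.66667)
d(l) = -2*l
t(g, N) = 5
(((d(-4) + P) - 4)*38)*t(-5, -4) = (((-2*(-4) - ⅔) - 4)*38)*5 = (((8 - ⅔) - 4)*38)*5 = ((22/3 - 4)*38)*5 = ((10/3)*38)*5 = (380/3)*5 = 1900/3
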